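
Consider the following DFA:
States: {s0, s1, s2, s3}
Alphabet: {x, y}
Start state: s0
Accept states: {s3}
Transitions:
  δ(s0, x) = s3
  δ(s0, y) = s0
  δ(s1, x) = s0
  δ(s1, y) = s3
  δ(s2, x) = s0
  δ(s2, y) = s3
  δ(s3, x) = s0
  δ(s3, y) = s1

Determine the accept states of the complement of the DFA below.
Complement accept states = All states \ Original accept states
= {s0, s1, s2, s3} \ {s3}
{s0, s1, s2}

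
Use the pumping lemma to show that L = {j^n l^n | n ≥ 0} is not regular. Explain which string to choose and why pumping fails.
Assume L is regular with pumping length p. Idea: pumping the j-block changes the count balance.
Choose s = j^p l^p (length 2p ≥ p). By the pumping lemma, s = xyz with |xy| ≤ p, |y| > 0. So y = j^k for some k > 0 (since xy is entirely within the j's). Pumping gives xy²z = j^(p+k) l^p, which is not in L since p+k ≠ p.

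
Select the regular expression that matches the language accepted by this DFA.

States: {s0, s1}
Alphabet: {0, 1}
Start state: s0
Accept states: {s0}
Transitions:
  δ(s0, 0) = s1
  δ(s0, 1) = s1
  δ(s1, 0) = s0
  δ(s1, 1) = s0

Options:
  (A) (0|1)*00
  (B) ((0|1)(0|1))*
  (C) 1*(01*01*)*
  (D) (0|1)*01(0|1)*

Check each option against the DFA on short strings; one disagreement eliminates an option:
  (A) (0|1)*00: on ε the DFA stays in s0 and accepts (s0 ∈ Accept), but the regex does not match it → eliminate
  (B) ((0|1)(0|1))*: agrees with the DFA on every string of length ≤ 6
  (C) 1*(01*01*)*: on '1' the DFA goes s0 → s1 and rejects (s1 ∉ Accept), but the regex matches it → eliminate
  (D) (0|1)*01(0|1)*: on ε the DFA stays in s0 and accepts (s0 ∈ Accept), but the regex does not match it → eliminate
Only (B) is consistent with the DFA.
(B) ((0|1)(0|1))*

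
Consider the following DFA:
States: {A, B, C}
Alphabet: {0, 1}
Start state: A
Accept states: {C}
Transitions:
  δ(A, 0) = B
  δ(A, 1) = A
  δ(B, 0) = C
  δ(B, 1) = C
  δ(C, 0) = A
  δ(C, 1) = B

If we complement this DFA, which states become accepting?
Complement accept states = All states \ Original accept states
= {A, B, C} \ {C}
{A, B}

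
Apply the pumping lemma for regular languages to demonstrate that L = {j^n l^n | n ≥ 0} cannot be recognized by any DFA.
Assume L is regular with pumping length p. Idea: pumping the j-block changes the count balance.
Choose s = j^p l^p (length 2p ≥ p). By the pumping lemma, s = xyz with |xy| ≤ p, |y| > 0. So y = j^k for some k > 0 (since xy is entirely within the j's). Pumping gives xy²z = j^(p+k) l^p, which is not in L since p+k ≠ p.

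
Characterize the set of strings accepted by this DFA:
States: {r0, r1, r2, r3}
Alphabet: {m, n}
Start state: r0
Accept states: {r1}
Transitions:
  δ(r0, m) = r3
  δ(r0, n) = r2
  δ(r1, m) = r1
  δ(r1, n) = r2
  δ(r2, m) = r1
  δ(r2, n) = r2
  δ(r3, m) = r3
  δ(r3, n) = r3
Testing a few strings:
  'nn' → reject
  'nmn' → reject
  'mnn' → reject
  'm' → reject
State roles: r0=no input read; r1=started with n, last symbol m; r2=started with n, last symbol n; r3=started with m (dead)
All strings over {m,n} that start with n and end with m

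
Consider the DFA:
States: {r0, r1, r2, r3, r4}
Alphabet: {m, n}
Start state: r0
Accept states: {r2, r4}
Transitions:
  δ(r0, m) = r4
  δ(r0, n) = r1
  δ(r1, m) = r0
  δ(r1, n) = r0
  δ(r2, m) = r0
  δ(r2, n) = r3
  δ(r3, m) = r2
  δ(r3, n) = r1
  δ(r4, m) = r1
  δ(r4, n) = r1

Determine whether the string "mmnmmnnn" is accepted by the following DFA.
Processing string "mmnmmnnn":
  r0 --m--> r4
  r4 --m--> r1
  r1 --n--> r0
  r0 --m--> r4
  r4 --m--> r1
  r1 --n--> r0
  r0 --n--> r1
  r1 --n--> r0
Final state: r0
Accept states: {r2, r4}
No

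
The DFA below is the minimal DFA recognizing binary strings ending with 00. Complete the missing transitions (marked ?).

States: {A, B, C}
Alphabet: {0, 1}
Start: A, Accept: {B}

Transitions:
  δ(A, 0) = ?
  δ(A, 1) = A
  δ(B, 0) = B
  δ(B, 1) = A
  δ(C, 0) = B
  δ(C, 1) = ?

From the language and accept set, identify what each state tracks — A: last symbol not 0; B: two trailing 0's; C: one trailing 0.
Each missing δ(q, a) is the state matching the new tracked value after reading a.
δ(A, 0) = C; δ(C, 1) = A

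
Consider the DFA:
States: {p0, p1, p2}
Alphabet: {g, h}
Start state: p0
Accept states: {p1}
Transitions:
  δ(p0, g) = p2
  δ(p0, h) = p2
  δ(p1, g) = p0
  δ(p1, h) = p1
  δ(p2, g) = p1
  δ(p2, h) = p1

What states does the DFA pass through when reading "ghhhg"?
read 'g': p0 → p2
  read 'h': p2 → p1
  read 'h': p1 → p1
  read 'h': p1 → p1
  read 'g': p1 → p0
p0 -> p2 -> p1 -> p1 -> p1 -> p0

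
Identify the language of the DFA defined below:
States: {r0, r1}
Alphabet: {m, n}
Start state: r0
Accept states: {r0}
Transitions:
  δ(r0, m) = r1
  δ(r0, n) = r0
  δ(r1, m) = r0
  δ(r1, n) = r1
Testing a few strings:
  'm' → reject
  'mmn' → accept
  'n' → accept
  'nnn' → accept
State roles: r0=even number of m's so far; r1=odd number of m's so far
All strings over {m,n} with an even number of m's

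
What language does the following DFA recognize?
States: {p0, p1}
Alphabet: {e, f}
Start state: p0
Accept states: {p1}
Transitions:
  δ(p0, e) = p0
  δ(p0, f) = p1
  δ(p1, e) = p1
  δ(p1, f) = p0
Testing a few strings:
  'e' → reject
  'ef' → accept
  'efe' → accept
  'f' → accept
State roles: p0=even number of f's so far; p1=odd number of f's so far
All strings over {e,f} with an odd number of f's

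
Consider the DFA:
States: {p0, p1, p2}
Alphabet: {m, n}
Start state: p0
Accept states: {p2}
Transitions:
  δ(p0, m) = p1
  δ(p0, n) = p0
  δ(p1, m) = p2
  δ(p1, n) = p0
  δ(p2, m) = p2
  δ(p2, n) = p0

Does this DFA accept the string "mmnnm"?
Processing string "mmnnm":
  p0 --m--> p1
  p1 --m--> p2
  p2 --n--> p0
  p0 --n--> p0
  p0 --m--> p1
Final state: p1
Accept states: {p2}
No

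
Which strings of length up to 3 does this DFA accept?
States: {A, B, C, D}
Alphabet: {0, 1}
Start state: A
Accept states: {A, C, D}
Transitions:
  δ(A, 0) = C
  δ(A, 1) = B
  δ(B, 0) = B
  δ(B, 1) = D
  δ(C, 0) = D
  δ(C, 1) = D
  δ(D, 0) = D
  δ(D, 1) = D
ε, 0, 00, 01, 11, 000, 001, 010, 011, 101, 110, 111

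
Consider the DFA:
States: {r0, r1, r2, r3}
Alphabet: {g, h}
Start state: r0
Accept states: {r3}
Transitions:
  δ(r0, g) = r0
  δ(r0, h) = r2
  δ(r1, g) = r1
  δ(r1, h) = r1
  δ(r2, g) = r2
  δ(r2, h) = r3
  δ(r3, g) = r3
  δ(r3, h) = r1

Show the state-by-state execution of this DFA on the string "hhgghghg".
read 'h': r0 → r2
  read 'h': r2 → r3
  read 'g': r3 → r3
  read 'g': r3 → r3
  read 'h': r3 → r1
  read 'g': r1 → r1
  read 'h': r1 → r1
  read 'g': r1 → r1
r0 -> r2 -> r3 -> r3 -> r3 -> r1 -> r1 -> r1 -> r1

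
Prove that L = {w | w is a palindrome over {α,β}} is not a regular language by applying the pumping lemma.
Assume L is regular with pumping length p. Idea: pumping the leading α-block breaks the symmetry.
Choose s = α^p β α^p (a palindrome of length 2p+1 ≥ p). By the pumping lemma, s = xyz with |xy| ≤ p, |y| > 0, so y = α^k with k > 0 (xy lies entirely in the first α^p). Then xy²z = α^(p+k) β α^p, which is not a palindrome since p+k ≠ p.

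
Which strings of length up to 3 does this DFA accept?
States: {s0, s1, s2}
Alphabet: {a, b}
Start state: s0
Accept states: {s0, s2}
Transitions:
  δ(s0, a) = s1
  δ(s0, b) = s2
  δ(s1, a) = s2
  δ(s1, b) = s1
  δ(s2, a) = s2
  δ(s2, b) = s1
ε, b, aa, ba, aaa, aba, baa, bba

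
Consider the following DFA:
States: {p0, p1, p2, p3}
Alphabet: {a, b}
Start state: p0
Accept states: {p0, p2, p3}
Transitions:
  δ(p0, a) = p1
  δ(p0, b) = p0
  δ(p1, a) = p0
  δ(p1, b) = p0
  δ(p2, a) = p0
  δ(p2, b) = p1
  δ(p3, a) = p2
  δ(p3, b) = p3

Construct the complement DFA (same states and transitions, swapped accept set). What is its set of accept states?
Complement accept states = All states \ Original accept states
= {p0, p1, p2, p3} \ {p0, p2, p3}
{p1}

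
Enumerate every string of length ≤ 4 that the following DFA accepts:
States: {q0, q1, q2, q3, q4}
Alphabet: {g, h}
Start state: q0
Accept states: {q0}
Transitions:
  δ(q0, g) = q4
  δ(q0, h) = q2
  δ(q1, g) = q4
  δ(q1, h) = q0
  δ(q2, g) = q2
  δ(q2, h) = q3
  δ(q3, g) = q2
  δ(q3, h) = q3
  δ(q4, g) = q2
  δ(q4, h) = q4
ε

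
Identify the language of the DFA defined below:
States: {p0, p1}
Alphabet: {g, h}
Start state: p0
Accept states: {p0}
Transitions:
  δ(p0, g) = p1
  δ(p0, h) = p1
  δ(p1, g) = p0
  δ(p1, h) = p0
Testing a few strings:
  'hgh' → reject
  'gh' → accept
  'g' → reject
  'h' → reject
State roles: p0=even length so far; p1=odd length so far
All strings over {g,h} of even length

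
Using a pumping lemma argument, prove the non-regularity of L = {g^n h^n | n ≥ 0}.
Assume L is regular with pumping length p. Idea: pumping the g-block changes the count balance.
Choose s = g^p h^p (length 2p ≥ p). By the pumping lemma, s = xyz with |xy| ≤ p, |y| > 0. So y = g^k for some k > 0 (since xy is entirely within the g's). Pumping gives xy²z = g^(p+k) h^p, which is not in L since p+k ≠ p.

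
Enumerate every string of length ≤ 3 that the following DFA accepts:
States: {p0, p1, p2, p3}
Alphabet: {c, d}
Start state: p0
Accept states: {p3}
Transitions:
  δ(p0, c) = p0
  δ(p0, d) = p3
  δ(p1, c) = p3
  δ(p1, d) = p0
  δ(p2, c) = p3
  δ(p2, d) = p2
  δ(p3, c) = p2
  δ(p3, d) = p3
d, cd, dd, ccd, cdd, dcc, ddd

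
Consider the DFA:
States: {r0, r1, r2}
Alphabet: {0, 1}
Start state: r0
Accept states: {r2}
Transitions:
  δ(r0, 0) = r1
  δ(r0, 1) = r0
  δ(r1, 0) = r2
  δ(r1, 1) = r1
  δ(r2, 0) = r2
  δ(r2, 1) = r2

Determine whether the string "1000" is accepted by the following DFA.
Processing string "1000":
  r0 --1--> r0
  r0 --0--> r1
  r1 --0--> r2
  r2 --0--> r2
Final state: r2
Accept states: {r2}
Yes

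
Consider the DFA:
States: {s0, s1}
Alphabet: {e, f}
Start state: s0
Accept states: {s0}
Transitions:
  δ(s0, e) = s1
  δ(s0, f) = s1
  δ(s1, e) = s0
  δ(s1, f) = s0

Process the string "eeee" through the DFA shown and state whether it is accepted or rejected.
Processing string "eeee":
  s0 --e--> s1
  s1 --e--> s0
  s0 --e--> s1
  s1 --e--> s0
Final state: s0
Accept states: {s0}
Yes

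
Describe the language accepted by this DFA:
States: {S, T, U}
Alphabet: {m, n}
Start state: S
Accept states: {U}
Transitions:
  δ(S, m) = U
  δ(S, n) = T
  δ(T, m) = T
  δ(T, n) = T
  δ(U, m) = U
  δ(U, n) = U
Testing a few strings:
  'mnm' → accept
  'n' → reject
  'mm' → accept
  'm' → accept
State roles: S=no input read; T=started with n (dead); U=started with m
All strings over {m,n} starting with m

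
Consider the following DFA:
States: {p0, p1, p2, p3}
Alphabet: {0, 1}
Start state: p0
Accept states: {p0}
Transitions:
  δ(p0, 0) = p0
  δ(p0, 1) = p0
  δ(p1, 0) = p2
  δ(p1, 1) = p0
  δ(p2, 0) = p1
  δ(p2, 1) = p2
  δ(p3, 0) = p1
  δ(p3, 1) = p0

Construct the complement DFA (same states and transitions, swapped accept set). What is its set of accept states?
Complement accept states = All states \ Original accept states
= {p0, p1, p2, p3} \ {p0}
{p1, p2, p3}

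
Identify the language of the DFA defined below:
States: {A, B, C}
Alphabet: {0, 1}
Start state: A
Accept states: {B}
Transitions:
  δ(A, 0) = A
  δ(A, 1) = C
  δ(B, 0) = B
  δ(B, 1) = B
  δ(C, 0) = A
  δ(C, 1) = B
Testing a few strings:
  '00' → reject
  '100' → reject
  '0' → reject
  '000' → reject
State roles: A=no progress toward 11; B=substring 11 seen; C=one trailing 1
All binary strings containing the substring 11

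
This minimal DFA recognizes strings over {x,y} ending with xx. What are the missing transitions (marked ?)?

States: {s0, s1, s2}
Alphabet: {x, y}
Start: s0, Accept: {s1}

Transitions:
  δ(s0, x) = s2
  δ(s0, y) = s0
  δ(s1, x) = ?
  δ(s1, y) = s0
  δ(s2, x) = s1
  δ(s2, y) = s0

From the language and accept set, identify what each state tracks — s0: last symbol not x; s1: two trailing x's; s2: one trailing x.
Each missing δ(q, a) is the state matching the new tracked value after reading a.
δ(s1, x) = s1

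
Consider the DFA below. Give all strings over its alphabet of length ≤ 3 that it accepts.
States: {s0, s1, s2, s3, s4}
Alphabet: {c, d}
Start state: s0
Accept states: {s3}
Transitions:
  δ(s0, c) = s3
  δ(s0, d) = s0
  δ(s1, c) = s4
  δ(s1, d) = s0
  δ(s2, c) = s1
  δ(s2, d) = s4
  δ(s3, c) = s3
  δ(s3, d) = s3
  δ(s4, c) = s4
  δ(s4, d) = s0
c, cc, cd, dc, ccc, ccd, cdc, cdd, dcc, dcd, ddc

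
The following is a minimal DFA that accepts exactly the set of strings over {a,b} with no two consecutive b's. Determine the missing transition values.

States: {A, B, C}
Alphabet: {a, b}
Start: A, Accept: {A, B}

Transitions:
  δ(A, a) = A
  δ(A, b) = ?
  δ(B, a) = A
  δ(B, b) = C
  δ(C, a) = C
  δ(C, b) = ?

From the language and accept set, identify what each state tracks — A: last symbol not b (ok); B: last symbol b (ok); C: saw bb (dead).
Each missing δ(q, a) is the state matching the new tracked value after reading a.
δ(A, b) = B; δ(C, b) = C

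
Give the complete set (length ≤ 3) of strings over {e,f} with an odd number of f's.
f, ef, fe, eef, efe, fee, fff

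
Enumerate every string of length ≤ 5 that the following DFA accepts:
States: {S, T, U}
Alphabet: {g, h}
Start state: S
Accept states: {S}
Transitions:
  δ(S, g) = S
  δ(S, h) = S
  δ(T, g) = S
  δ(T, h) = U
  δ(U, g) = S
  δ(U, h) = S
ε, g, h, gg, gh, hg, hh, ggg, ggh, ghg, ghh, hgg, hgh, hhg, hhh, gggg, gggh, gghg, gghh, ghgg, ghgh, ghhg, ghhh, hggg, hggh, hghg, hghh, hhgg, hhgh, hhhg, hhhh, ggggg, ggggh, ggghg, ggghh, gghgg, gghgh, gghhg, gghhh, ghggg, ghggh, ghghg, ghghh, ghhgg, ghhgh, ghhhg, ghhhh, hgggg, hgggh, hgghg, hgghh, hghgg, hghgh, hghhg, hghhh, hhggg, hhggh, hhghg, hhghh, hhhgg, hhhgh, hhhhg, hhhhh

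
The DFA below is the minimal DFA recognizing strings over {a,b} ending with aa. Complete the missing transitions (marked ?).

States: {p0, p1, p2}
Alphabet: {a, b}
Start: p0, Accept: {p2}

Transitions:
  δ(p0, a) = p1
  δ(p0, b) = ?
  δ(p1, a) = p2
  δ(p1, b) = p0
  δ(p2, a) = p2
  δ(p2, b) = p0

From the language and accept set, identify what each state tracks — p0: last symbol not a; p1: one trailing a; p2: two trailing a's.
Each missing δ(q, a) is the state matching the new tracked value after reading a.
δ(p0, b) = p0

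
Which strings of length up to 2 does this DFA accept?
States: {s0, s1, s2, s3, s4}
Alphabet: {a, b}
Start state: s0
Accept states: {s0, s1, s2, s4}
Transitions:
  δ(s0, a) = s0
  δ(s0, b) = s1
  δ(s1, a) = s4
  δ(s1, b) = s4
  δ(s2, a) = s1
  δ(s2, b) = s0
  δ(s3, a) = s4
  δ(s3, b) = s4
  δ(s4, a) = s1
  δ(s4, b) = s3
ε, a, b, aa, ab, ba, bb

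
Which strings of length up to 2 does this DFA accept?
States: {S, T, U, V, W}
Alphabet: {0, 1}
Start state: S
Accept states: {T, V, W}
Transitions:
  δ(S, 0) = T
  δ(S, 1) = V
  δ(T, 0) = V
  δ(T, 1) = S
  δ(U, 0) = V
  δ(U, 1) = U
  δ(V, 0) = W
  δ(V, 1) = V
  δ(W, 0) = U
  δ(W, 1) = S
0, 1, 00, 10, 11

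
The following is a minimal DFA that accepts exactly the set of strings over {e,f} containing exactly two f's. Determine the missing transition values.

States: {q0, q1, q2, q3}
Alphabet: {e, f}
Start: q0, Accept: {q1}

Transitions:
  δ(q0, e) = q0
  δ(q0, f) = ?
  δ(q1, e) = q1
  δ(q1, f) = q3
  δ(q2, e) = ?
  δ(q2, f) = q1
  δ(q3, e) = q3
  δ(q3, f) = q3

From the language and accept set, identify what each state tracks — q0: zero f's; q1: two f's; q2: one f; q3: ≥ three f's (dead).
Each missing δ(q, a) is the state matching the new tracked value after reading a.
δ(q0, f) = q2; δ(q2, e) = q2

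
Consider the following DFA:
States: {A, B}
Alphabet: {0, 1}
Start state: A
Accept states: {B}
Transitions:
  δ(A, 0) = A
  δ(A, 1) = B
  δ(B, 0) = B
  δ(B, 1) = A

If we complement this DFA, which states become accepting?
Complement accept states = All states \ Original accept states
= {A, B} \ {B}
{A}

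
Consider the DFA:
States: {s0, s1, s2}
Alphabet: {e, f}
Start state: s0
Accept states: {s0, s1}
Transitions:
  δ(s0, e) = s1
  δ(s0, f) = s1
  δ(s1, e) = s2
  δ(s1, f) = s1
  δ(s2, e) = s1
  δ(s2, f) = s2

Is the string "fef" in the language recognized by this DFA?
Processing string "fef":
  s0 --f--> s1
  s1 --e--> s2
  s2 --f--> s2
Final state: s2
Accept states: {s0, s1}
No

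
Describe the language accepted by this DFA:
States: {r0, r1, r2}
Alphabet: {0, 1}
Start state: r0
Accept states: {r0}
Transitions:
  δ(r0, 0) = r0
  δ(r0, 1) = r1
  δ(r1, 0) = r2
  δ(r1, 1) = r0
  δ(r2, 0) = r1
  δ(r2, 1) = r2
Testing a few strings:
  '0010' → reject
  '0' → accept
  '1' → reject
  '0000' → accept
State roles: r0=value ≡ 0 (mod 3); r1=value ≡ 1 (mod 3); r2=value ≡ 2 (mod 3)
All binary strings representing a multiple of 3 (read in base 2; leading zeros allowed and ε counts as 0)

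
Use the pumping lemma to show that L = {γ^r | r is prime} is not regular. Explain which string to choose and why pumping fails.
Assume L is regular with pumping length p. Idea: pumping by a suitable count produces a composite length.
Let q be a prime with q ≥ p and choose s = γ^q ∈ L. By the pumping lemma, s = xyz with |xy| ≤ p, |y| = k ≥ 1. Take i = q+1: |xy^(q+1)z| = q + q·k = q(1+k). Since q ≥ 2 and 1+k ≥ 2, q(1+k) is composite, so xy^(q+1)z ∉ L.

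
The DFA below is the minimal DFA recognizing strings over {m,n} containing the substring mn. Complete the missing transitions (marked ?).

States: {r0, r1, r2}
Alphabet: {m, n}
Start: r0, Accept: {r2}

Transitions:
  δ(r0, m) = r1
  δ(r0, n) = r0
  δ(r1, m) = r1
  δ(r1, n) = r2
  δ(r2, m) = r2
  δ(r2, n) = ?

From the language and accept set, identify what each state tracks — r0: no m seen yet; r1: seen a m, waiting for n; r2: substring mn seen.
Each missing δ(q, a) is the state matching the new tracked value after reading a.
δ(r2, n) = r2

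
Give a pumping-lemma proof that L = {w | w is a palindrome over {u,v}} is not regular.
Assume L is regular with pumping length p. Idea: pumping the leading u-block breaks the symmetry.
Choose s = u^p v u^p (a palindrome of length 2p+1 ≥ p). By the pumping lemma, s = xyz with |xy| ≤ p, |y| > 0, so y = u^k with k > 0 (xy lies entirely in the first u^p). Then xy²z = u^(p+k) v u^p, which is not a palindrome since p+k ≠ p.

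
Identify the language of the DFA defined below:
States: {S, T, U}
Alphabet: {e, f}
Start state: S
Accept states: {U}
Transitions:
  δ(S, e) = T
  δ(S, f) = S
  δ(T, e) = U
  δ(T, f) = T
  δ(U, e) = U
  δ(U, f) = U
Testing a few strings:
  'e' → reject
  'eee' → accept
  'eff' → reject
  'fe' → reject
State roles: S=zero e's seen; T=one e seen; U=≥ two e's seen
All strings over {e,f} containing at least two e's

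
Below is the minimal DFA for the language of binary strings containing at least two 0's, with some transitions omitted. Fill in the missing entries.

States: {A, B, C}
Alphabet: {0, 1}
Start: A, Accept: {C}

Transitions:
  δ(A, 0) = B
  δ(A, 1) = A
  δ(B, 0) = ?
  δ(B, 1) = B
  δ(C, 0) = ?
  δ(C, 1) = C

From the language and accept set, identify what each state tracks — A: zero 0's seen; B: one 0 seen; C: ≥ two 0's seen.
Each missing δ(q, a) is the state matching the new tracked value after reading a.
δ(B, 0) = C; δ(C, 0) = C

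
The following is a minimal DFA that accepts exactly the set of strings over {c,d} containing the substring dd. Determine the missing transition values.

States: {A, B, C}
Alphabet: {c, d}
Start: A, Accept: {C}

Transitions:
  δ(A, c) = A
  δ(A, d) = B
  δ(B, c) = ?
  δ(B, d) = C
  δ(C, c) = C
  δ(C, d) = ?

From the language and accept set, identify what each state tracks — A: no progress toward dd; B: one trailing d; C: substring dd seen.
Each missing δ(q, a) is the state matching the new tracked value after reading a.
δ(B, c) = A; δ(C, d) = C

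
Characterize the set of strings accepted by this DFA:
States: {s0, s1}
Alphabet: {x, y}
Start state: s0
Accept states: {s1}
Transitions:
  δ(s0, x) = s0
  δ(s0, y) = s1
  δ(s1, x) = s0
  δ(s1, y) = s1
Testing a few strings:
  'y' → accept
  'x' → reject
  'xx' → reject
  'xyy' → accept
State roles: s0=last symbol not y; s1=last symbol is y
All strings over {x,y} ending with y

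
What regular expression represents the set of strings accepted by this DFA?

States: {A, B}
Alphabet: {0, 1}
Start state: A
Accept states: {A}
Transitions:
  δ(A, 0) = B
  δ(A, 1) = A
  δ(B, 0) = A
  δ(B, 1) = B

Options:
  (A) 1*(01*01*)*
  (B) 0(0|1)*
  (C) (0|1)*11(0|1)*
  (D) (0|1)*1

Check each option against the DFA on short strings; one disagreement eliminates an option:
  (A) 1*(01*01*)*: agrees with the DFA on every string of length ≤ 6
  (B) 0(0|1)*: on ε the DFA stays in A and accepts (A ∈ Accept), but the regex does not match it → eliminate
  (C) (0|1)*11(0|1)*: on ε the DFA stays in A and accepts (A ∈ Accept), but the regex does not match it → eliminate
  (D) (0|1)*1: on ε the DFA stays in A and accepts (A ∈ Accept), but the regex does not match it → eliminate
Only (A) is consistent with the DFA.
(A) 1*(01*01*)*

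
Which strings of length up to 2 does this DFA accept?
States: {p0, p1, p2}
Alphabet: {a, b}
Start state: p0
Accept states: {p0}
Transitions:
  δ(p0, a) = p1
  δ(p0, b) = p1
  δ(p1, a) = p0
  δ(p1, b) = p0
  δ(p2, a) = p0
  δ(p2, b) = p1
ε, aa, ab, ba, bb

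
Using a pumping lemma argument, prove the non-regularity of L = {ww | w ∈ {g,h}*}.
Assume L is regular with pumping length p. Idea: pumping the leading g-block breaks the equality of the two halves.
Choose s = g^p h g^p h ∈ L (with w = g^p h). |s| = 2p+2 ≥ p. By the pumping lemma, s = xyz with |xy| ≤ p, |y| > 0, so y = g^k with k ≥ 1, in the first g-block. Then xy²z = g^(p+k) h g^p h, of length 2p+2+k. If k is odd this length is odd, so it cannot be of the form ww. If k is even, each half has length p+1+k/2 ≤ p+k, so the first half lies entirely inside the leading g-block and contains no h, while the second half ends in h; the halves differ. Either way xy²z ∉ L.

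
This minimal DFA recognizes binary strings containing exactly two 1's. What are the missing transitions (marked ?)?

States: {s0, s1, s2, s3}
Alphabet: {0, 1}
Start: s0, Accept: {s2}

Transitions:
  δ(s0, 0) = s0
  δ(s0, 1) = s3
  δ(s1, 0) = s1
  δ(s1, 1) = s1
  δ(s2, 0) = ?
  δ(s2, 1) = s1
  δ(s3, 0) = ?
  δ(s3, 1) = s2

From the language and accept set, identify what each state tracks — s0: zero 1's; s1: ≥ three 1's (dead); s2: two 1's; s3: one 1.
Each missing δ(q, a) is the state matching the new tracked value after reading a.
δ(s2, 0) = s2; δ(s3, 0) = s3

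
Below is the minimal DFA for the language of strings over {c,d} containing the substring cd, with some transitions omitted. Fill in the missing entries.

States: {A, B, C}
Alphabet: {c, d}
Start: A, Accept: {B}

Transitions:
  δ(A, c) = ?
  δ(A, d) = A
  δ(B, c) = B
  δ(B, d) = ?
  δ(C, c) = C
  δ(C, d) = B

From the language and accept set, identify what each state tracks — A: no c seen yet; B: substring cd seen; C: seen a c, waiting for d.
Each missing δ(q, a) is the state matching the new tracked value after reading a.
δ(A, c) = C; δ(B, d) = B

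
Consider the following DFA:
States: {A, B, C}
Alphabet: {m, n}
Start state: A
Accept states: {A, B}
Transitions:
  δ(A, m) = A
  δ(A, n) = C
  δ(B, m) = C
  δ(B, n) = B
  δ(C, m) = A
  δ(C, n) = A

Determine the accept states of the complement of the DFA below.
Complement accept states = All states \ Original accept states
= {A, B, C} \ {A, B}
{C}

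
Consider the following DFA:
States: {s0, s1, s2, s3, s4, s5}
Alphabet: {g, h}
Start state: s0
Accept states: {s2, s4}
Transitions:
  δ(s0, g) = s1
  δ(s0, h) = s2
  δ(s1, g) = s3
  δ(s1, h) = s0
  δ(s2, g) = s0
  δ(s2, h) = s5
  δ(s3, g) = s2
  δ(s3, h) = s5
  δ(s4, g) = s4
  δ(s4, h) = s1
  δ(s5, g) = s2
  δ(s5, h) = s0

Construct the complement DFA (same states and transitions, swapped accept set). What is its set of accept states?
Complement accept states = All states \ Original accept states
= {s0, s1, s2, s3, s4, s5} \ {s2, s4}
{s0, s1, s3, s5}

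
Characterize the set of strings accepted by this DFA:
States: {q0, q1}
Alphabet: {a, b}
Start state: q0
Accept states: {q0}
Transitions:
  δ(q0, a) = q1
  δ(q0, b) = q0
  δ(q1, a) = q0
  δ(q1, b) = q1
Testing a few strings:
  'baa' → accept
  'abb' → reject
  'b' → accept
  'bab' → reject
State roles: q0=even number of a's so far; q1=odd number of a's so far
All strings over {a,b} with an even number of a's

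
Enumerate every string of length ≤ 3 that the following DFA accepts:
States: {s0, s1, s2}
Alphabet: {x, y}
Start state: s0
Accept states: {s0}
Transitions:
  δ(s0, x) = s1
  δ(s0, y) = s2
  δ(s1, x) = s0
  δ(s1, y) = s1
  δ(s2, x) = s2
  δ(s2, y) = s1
ε, xx, xyx, yyx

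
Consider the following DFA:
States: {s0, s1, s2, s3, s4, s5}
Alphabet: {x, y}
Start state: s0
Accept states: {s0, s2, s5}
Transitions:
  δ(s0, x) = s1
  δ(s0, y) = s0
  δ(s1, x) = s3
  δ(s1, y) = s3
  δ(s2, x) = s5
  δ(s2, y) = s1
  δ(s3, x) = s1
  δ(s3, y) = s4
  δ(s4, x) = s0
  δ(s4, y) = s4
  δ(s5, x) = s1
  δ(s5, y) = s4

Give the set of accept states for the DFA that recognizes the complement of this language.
Complement accept states = All states \ Original accept states
= {s0, s1, s2, s3, s4, s5} \ {s0, s2, s5}
{s1, s3, s4}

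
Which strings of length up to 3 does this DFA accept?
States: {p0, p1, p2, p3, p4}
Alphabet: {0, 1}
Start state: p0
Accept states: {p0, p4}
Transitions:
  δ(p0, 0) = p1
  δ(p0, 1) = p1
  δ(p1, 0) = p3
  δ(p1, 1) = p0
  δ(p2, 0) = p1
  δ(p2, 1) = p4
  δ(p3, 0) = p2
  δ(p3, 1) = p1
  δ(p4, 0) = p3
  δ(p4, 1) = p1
ε, 01, 11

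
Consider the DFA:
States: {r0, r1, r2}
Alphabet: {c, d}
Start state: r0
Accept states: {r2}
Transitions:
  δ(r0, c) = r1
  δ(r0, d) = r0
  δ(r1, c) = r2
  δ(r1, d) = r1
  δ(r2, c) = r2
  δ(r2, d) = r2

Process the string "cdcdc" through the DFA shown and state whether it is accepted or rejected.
Processing string "cdcdc":
  r0 --c--> r1
  r1 --d--> r1
  r1 --c--> r2
  r2 --d--> r2
  r2 --c--> r2
Final state: r2
Accept states: {r2}
Yes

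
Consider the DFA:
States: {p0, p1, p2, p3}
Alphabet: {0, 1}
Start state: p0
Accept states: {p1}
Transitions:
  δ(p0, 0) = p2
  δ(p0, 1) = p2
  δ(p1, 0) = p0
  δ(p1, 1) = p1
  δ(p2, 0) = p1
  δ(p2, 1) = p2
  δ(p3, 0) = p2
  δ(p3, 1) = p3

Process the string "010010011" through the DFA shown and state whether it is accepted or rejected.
Processing string "010010011":
  p0 --0--> p2
  p2 --1--> p2
  p2 --0--> p1
  p1 --0--> p0
  p0 --1--> p2
  p2 --0--> p1
  p1 --0--> p0
  p0 --1--> p2
  p2 --1--> p2
Final state: p2
Accept states: {p1}
No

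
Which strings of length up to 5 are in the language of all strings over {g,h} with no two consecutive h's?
ε, g, h, gg, gh, hg, ggg, ggh, ghg, hgg, hgh, gggg, gggh, gghg, ghgg, ghgh, hggg, hggh, hghg, ggggg, ggggh, ggghg, gghgg, gghgh, ghggg, ghggh, ghghg, hgggg, hgggh, hgghg, hghgg, hghgh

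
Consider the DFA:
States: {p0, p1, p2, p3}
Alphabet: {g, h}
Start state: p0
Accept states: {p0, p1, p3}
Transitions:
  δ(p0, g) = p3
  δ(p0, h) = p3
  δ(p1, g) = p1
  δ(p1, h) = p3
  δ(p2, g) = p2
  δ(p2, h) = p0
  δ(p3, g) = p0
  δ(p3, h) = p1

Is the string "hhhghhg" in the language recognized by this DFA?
Processing string "hhhghhg":
  p0 --h--> p3
  p3 --h--> p1
  p1 --h--> p3
  p3 --g--> p0
  p0 --h--> p3
  p3 --h--> p1
  p1 --g--> p1
Final state: p1
Accept states: {p0, p1, p3}
Yes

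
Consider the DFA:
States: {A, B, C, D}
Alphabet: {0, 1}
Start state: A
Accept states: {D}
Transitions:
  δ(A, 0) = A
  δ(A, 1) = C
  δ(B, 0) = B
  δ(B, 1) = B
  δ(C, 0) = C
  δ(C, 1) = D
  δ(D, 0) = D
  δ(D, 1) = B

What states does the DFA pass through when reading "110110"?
read '1': A → C
  read '1': C → D
  read '0': D → D
  read '1': D → B
  read '1': B → B
  read '0': B → B
A -> C -> D -> D -> B -> B -> B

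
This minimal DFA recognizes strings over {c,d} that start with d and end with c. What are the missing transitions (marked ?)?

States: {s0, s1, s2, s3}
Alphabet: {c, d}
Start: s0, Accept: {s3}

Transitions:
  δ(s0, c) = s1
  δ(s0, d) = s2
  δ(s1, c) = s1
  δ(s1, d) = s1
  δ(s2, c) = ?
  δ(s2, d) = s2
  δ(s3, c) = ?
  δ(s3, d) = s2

From the language and accept set, identify what each state tracks — s0: no input read; s1: started with c (dead); s2: started with d, last symbol d; s3: started with d, last symbol c.
Each missing δ(q, a) is the state matching the new tracked value after reading a.
δ(s2, c) = s3; δ(s3, c) = s3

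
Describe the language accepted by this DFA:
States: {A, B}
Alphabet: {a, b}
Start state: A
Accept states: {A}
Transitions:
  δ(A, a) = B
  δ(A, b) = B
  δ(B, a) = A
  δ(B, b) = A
Testing a few strings:
  'a' → reject
  'aa' → accept
  'ab' → accept
  'ba' → accept
State roles: A=even length so far; B=odd length so far
All strings over {a,b} of even length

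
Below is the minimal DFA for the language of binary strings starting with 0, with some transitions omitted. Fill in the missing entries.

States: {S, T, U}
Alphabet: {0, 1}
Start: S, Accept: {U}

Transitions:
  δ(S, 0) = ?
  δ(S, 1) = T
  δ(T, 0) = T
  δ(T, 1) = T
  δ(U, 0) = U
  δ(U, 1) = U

From the language and accept set, identify what each state tracks — S: no input read; T: started with 1 (dead); U: started with 0.
Each missing δ(q, a) is the state matching the new tracked value after reading a.
δ(S, 0) = U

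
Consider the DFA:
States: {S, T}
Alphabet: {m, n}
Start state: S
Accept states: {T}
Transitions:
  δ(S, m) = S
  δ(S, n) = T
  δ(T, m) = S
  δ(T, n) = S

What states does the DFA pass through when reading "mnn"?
read 'm': S → S
  read 'n': S → T
  read 'n': T → S
S -> S -> T -> S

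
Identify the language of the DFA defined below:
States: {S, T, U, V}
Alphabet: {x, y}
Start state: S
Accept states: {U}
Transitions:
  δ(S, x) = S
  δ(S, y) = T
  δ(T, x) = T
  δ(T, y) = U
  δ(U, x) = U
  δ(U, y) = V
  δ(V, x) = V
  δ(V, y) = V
Testing a few strings:
  'xx' → reject
  'xy' → reject
  'yxx' → reject
  'x' → reject
State roles: S=zero y's; T=one y; U=two y's; V=≥ three y's (dead)
All strings over {x,y} containing exactly two y's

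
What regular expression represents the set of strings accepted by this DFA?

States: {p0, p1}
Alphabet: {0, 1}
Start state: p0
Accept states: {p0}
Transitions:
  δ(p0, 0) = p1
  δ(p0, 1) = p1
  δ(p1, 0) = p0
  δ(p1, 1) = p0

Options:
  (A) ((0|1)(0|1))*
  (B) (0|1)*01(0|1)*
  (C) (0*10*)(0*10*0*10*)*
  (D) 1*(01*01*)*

Check each option against the DFA on short strings; one disagreement eliminates an option:
  (A) ((0|1)(0|1))*: agrees with the DFA on every string of length ≤ 6
  (B) (0|1)*01(0|1)*: on ε the DFA stays in p0 and accepts (p0 ∈ Accept), but the regex does not match it → eliminate
  (C) (0*10*)(0*10*0*10*)*: on ε the DFA stays in p0 and accepts (p0 ∈ Accept), but the regex does not match it → eliminate
  (D) 1*(01*01*)*: on '1' the DFA goes p0 → p1 and rejects (p1 ∉ Accept), but the regex matches it → eliminate
Only (A) is consistent with the DFA.
(A) ((0|1)(0|1))*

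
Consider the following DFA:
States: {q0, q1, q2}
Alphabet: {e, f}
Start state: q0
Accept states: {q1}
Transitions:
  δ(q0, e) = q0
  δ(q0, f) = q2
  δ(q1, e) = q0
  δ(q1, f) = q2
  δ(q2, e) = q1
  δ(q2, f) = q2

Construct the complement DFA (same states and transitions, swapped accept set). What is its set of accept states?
Complement accept states = All states \ Original accept states
= {q0, q1, q2} \ {q1}
{q0, q2}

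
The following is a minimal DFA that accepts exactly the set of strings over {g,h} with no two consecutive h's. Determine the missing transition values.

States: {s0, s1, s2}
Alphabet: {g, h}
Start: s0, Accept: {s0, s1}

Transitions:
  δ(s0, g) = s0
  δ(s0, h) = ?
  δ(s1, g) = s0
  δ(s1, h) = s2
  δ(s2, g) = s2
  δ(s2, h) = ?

From the language and accept set, identify what each state tracks — s0: last symbol not h (ok); s1: last symbol h (ok); s2: saw hh (dead).
Each missing δ(q, a) is the state matching the new tracked value after reading a.
δ(s0, h) = s1; δ(s2, h) = s2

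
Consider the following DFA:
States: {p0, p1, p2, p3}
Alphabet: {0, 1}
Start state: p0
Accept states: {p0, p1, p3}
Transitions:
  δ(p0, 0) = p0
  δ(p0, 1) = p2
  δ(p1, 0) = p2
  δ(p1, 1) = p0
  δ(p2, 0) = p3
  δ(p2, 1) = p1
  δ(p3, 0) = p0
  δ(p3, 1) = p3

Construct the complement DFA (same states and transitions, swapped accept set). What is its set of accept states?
Complement accept states = All states \ Original accept states
= {p0, p1, p2, p3} \ {p0, p1, p3}
{p2}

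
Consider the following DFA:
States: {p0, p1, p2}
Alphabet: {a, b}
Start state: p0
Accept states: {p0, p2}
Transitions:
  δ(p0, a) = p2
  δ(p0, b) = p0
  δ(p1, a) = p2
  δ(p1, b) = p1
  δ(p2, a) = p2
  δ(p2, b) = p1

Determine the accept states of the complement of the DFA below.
Complement accept states = All states \ Original accept states
= {p0, p1, p2} \ {p0, p2}
{p1}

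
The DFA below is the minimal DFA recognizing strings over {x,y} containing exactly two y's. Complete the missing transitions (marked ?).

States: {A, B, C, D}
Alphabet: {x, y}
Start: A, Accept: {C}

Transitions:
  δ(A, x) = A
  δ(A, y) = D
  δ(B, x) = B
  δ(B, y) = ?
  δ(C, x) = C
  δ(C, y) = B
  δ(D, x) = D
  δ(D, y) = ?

From the language and accept set, identify what each state tracks — A: zero y's; B: ≥ three y's (dead); C: two y's; D: one y.
Each missing δ(q, a) is the state matching the new tracked value after reading a.
δ(B, y) = B; δ(D, y) = C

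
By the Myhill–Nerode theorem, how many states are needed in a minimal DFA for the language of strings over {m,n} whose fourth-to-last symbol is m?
By Myhill–Nerode, count the distinguishable equivalence classes: 2^4 = 16 classes — the DFA must remember the last 4 symbols read; every pair of distinct length-4 suffixes is distinguishable by some continuation.
16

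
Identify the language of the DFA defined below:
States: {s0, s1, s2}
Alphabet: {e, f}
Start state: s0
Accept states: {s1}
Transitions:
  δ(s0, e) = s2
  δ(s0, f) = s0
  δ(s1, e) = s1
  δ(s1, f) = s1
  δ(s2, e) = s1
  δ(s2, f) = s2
Testing a few strings:
  'effe' → accept
  'e' → reject
  'efe' → accept
  'fe' → reject
State roles: s0=zero e's seen; s1=≥ two e's seen; s2=one e seen
All strings over {e,f} containing at least two e's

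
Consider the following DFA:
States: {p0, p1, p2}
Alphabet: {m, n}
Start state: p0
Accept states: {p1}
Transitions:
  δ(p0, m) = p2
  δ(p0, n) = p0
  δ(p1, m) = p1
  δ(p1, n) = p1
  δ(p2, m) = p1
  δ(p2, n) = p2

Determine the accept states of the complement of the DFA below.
Complement accept states = All states \ Original accept states
= {p0, p1, p2} \ {p1}
{p0, p2}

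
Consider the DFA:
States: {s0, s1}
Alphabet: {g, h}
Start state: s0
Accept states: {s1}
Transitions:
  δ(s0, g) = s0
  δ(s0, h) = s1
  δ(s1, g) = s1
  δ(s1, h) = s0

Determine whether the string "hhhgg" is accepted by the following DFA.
Processing string "hhhgg":
  s0 --h--> s1
  s1 --h--> s0
  s0 --h--> s1
  s1 --g--> s1
  s1 --g--> s1
Final state: s1
Accept states: {s1}
Yes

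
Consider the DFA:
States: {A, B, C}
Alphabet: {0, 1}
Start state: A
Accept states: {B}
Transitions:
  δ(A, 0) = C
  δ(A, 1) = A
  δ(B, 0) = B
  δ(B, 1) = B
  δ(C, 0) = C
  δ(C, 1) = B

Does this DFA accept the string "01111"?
Processing string "01111":
  A --0--> C
  C --1--> B
  B --1--> B
  B --1--> B
  B --1--> B
Final state: B
Accept states: {B}
Yes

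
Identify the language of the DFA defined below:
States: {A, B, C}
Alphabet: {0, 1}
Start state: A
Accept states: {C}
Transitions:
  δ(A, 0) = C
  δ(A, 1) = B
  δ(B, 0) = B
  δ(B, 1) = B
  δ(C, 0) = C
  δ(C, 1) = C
Testing a few strings:
  '010' → accept
  '0' → accept
  '01' → accept
  '10' → reject
State roles: A=no input read; B=started with 1 (dead); C=started with 0
All binary strings starting with 0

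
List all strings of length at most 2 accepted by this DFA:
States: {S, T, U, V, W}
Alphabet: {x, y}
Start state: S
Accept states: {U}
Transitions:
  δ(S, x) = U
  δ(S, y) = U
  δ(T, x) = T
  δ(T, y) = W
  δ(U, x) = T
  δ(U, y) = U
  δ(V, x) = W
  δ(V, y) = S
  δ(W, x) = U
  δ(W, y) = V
x, y, xy, yy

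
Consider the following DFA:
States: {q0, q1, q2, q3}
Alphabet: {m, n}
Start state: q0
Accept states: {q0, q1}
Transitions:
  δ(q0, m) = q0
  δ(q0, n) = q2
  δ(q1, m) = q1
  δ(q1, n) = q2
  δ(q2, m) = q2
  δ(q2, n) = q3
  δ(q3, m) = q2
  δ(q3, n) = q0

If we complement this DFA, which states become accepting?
Complement accept states = All states \ Original accept states
= {q0, q1, q2, q3} \ {q0, q1}
{q2, q3}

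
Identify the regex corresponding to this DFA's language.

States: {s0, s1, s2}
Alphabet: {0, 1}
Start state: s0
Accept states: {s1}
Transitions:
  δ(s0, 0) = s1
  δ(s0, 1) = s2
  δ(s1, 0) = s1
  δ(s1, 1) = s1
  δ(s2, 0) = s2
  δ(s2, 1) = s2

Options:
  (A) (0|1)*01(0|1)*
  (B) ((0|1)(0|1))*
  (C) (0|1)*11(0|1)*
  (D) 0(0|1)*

Check each option against the DFA on short strings; one disagreement eliminates an option:
  (A) (0|1)*01(0|1)*: on '0' the DFA goes s0 → s1 and accepts (s1 ∈ Accept), but the regex does not match it → eliminate
  (B) ((0|1)(0|1))*: on ε the DFA stays in s0 and rejects (s0 ∉ Accept), but the regex matches it → eliminate
  (C) (0|1)*11(0|1)*: on '0' the DFA goes s0 → s1 and accepts (s1 ∈ Accept), but the regex does not match it → eliminate
  (D) 0(0|1)*: agrees with the DFA on every string of length ≤ 6
Only (D) is consistent with the DFA.
(D) 0(0|1)*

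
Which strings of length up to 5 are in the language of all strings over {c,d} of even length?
ε, cc, cd, dc, dd, cccc, cccd, ccdc, ccdd, cdcc, cdcd, cddc, cddd, dccc, dccd, dcdc, dcdd, ddcc, ddcd, dddc, dddd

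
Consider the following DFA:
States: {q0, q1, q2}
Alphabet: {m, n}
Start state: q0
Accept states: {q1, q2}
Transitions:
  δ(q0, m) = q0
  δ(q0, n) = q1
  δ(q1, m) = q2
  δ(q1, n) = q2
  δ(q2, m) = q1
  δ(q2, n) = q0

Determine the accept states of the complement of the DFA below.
Complement accept states = All states \ Original accept states
= {q0, q1, q2} \ {q1, q2}
{q0}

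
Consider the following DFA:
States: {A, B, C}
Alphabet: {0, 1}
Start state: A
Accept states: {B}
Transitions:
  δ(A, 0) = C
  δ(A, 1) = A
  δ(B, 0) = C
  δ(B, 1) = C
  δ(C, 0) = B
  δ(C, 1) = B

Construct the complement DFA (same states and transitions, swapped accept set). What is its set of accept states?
Complement accept states = All states \ Original accept states
= {A, B, C} \ {B}
{A, C}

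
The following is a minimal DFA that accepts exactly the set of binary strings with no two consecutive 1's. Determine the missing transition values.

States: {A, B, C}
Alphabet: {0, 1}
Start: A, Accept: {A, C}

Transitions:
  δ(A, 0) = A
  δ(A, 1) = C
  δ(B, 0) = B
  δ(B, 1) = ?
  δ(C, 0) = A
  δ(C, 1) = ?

From the language and accept set, identify what each state tracks — A: last symbol not 1 (ok); B: saw 11 (dead); C: last symbol 1 (ok).
Each missing δ(q, a) is the state matching the new tracked value after reading a.
δ(B, 1) = B; δ(C, 1) = B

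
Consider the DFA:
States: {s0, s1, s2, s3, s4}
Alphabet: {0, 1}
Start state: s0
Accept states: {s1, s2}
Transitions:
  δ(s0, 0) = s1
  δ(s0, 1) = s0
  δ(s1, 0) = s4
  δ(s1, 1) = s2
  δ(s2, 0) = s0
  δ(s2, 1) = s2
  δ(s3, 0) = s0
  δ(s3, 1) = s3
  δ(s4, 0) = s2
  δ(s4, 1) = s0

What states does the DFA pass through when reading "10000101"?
read '1': s0 → s0
  read '0': s0 → s1
  read '0': s1 → s4
  read '0': s4 → s2
  read '0': s2 → s0
  read '1': s0 → s0
  read '0': s0 → s1
  read '1': s1 → s2
s0 -> s0 -> s1 -> s4 -> s2 -> s0 -> s0 -> s1 -> s2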